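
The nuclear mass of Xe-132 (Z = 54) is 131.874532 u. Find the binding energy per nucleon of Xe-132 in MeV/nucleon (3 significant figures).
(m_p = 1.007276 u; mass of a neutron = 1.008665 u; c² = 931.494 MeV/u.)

8.43 MeV/nucleon

Total constituent mass: 54 × 1.007276 + 78 × 1.008665 = 133.068774 u
Δm = 133.068774 − 131.874532 = 1.194242 u
Binding energy = Δm·c² = 1.194242 × 931.494 MeV/u = 1112.429 MeV
Dividing by A = 132 gives 8.427 MeV per nucleon.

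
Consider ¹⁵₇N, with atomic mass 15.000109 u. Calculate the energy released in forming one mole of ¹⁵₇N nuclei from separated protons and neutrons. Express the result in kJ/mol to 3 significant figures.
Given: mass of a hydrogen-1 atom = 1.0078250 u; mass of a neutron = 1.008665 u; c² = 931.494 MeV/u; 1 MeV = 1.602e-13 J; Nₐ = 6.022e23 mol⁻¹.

The nucleus contains 7 protons and 15 − 7 = 8 neutrons.
Total constituent mass: 7 × 1.0078250 + 8 × 1.008665 = 15.1240950 u
The mass defect is 15.1240950 − 15.000109 = 0.1239860 u.
Binding energy = Δm·c² = 0.1239860 × 931.494 MeV/u = 115.492 MeV
Per nucleus in joules: 115.492 MeV × 1.602e-13 J/MeV = 1.8502e-11 J
Per mole: 1.8502e-11 J × 6.022e23 mol⁻¹ = 1.1142e+13 J/mol

1.11e+10 kJ/mol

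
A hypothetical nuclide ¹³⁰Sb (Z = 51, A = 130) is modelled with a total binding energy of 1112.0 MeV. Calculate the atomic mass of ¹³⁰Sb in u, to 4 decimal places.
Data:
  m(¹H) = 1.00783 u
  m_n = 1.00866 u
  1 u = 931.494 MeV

129.8897 u

Mass defect = 1112.0 MeV / (931.494 MeV/u) = 1.193781 u
Constituent mass = 51(1.00783) + 79(1.00866) = 131.08347 u
Atomic mass = 131.08347 − 1.193781 = 129.889689 u ≈ 129.8897 u (to 4 decimal places)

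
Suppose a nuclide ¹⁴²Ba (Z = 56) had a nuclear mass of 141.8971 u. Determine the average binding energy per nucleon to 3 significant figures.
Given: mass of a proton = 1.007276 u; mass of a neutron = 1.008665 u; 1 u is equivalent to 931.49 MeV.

8.24 MeV/nucleon

With 56 protons and 86 neutrons (A = 142):
Mass of separated nucleons = 56(1.007276) + 86(1.008665) = 56.407456 + 86.745190 = 143.152646 u
Mass defect Δm = 143.152646 − 141.8971 = 1.255546 u
E_B = 1.255546 × 931.49 = 1169.53 MeV
BE/A = 1169.53 MeV / 142 = 8.236 MeV/nucleon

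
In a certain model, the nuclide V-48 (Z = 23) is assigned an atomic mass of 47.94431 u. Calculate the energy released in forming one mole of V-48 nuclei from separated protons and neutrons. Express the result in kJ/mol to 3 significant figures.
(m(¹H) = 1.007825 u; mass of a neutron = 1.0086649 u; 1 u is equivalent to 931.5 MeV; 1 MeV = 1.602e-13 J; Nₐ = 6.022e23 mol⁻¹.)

4.06e+10 kJ/mol

The nucleus contains 23 protons and 48 − 23 = 25 neutrons.
Mass of separated nucleons = 23(1.007825) + 25(1.0086649) = 23.179975 + 25.2166225 = 48.3965975 u
Mass defect Δm = 48.3965975 − 47.94431 = 0.4522875 u
E_B = 0.4522875 × 931.5 = 421.306 MeV
Per nucleus in joules: 421.306 MeV × 1.602e-13 J/MeV = 6.7493e-11 J
Per mole: 6.7493e-11 J × 6.022e23 mol⁻¹ = 4.0644e+13 J/mol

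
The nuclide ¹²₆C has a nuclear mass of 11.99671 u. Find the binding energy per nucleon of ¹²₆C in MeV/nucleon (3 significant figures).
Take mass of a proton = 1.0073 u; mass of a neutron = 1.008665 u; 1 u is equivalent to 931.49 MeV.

7.69 MeV/nucleon

With 6 protons and 6 neutrons (A = 12):
Σm = 6·m_p + 6·m_n = 6.0438 + 6.051990 = 12.095790 u
Δm = 12.095790 − 11.99671 = 0.099080 u
Binding energy = Δm·c² = 0.099080 × 931.49 MeV/u = 92.2920 MeV
Per nucleon: 92.2920 / 12 = 7.691 MeV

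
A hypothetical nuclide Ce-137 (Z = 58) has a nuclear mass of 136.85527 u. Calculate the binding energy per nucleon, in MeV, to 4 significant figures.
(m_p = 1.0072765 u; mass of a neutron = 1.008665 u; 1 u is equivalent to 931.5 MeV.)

The nucleus contains 58 protons and 137 − 58 = 79 neutrons.
Σm = 58·m_p + 79·m_n = 58.4220370 + 79.684535 = 138.1065720 u
Δm = 138.1065720 − 136.85527 = 1.2513020 u
E_B = 1.2513020 × 931.5 = 1165.59 MeV
Dividing by A = 137 gives 8.508 MeV per nucleon.

8.508 MeV/nucleon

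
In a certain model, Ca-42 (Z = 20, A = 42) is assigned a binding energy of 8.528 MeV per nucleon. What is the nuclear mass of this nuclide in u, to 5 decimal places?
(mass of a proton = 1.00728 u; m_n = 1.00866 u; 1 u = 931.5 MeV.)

Total binding energy = 42 × 8.528 = 358.176 MeV
Mass defect = 358.176 MeV / (931.5 MeV/u) = 0.3845153 u
Constituent mass = 20(1.00728) + 22(1.00866) = 42.33612 u
Nuclear mass = 42.33612 − 0.3845153 = 41.9516047 u ≈ 41.95160 u (to 5 decimal places)

41.95160 u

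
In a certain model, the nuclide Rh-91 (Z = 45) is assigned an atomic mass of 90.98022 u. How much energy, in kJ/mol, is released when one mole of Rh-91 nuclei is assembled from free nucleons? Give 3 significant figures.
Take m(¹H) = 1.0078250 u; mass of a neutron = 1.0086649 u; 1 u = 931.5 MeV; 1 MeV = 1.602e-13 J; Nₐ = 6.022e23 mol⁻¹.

6.92e+10 kJ/mol

Σm = 45·m(¹H) + 46·m_n = 45.3521250 + 46.3985854 = 91.7507104 u
Mass defect Δm = 91.7507104 − 90.98022 = 0.7704904 u
Binding energy = Δm·c² = 0.7704904 × 931.5 MeV/u = 717.712 MeV
Per nucleus in joules: 717.712 MeV × 1.602e-13 J/MeV = 1.1498e-10 J
Per mole: 1.1498e-10 J × 6.022e23 mol⁻¹ = 6.9241e+13 J/mol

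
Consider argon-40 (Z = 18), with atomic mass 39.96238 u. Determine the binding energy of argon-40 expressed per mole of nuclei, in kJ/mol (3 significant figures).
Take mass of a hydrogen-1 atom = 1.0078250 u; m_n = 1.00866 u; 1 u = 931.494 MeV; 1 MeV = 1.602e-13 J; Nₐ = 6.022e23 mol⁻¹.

Total constituent mass: 18 × 1.0078250 + 22 × 1.00866 = 40.3313700 u
Δm = 40.3313700 − 39.96238 = 0.3689900 u
Binding energy = Δm·c² = 0.3689900 × 931.494 MeV/u = 343.712 MeV
Per nucleus in joules: 343.712 MeV × 1.602e-13 J/MeV = 5.5063e-11 J
Per mole: 5.5063e-11 J × 6.022e23 mol⁻¹ = 3.3159e+13 J/mol

3.32e+10 kJ/mol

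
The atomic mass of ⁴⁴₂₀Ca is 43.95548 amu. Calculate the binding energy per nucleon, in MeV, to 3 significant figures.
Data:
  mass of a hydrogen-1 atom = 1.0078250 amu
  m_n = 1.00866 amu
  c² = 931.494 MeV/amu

Total constituent mass: 20 × 1.0078250 + 24 × 1.00866 = 44.3643400 amu
Δm = 44.3643400 − 43.95548 = 0.4088600 amu
E_B = 0.4088600 × 931.494 = 380.851 MeV
Per nucleon: 380.851 / 44 = 8.656 MeV

8.66 MeV/nucleon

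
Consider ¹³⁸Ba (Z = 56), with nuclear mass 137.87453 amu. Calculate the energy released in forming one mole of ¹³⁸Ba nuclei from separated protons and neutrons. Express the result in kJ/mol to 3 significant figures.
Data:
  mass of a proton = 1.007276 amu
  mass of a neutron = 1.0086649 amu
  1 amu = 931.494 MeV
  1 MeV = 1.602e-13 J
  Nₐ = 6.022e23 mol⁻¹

Z = 56, so N = A − Z = 138 − 56 = 82.
Total constituent mass: 56 × 1.007276 + 82 × 1.0086649 = 139.1179778 amu
The mass defect is 139.1179778 − 137.87453 = 1.2434478 amu.
Binding energy = Δm·c² = 1.2434478 × 931.494 MeV/amu = 1158.26 MeV
Per nucleus in joules: 1158.26 MeV × 1.602e-13 J/MeV = 1.8555e-10 J
Per mole: 1.8555e-10 J × 6.022e23 mol⁻¹ = 1.1174e+14 J/mol

1.12e+11 kJ/mol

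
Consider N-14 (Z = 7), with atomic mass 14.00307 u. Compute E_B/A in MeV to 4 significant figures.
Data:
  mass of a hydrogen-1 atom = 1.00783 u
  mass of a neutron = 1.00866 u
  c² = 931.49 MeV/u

7.476 MeV/nucleon

The nucleus contains 7 protons and 14 − 7 = 7 neutrons.
Σm = 7·m(¹H) + 7·m_n = 7.05481 + 7.06062 = 14.11543 u
The mass defect is 14.11543 − 14.00307 = 0.11236 u.
Converting to energy: 0.11236 u × 931.49 MeV/u = 104.662 MeV
Per nucleon: 104.662 / 14 = 7.476 MeV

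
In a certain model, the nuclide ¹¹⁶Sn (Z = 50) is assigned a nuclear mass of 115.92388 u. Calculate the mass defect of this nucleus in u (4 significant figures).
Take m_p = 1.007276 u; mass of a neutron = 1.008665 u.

1.012 u

Σm = 50·m_p + 66·m_n = 50.363800 + 66.571890 = 116.935690 u
Δm = 116.935690 − 115.92388 = 1.011810 u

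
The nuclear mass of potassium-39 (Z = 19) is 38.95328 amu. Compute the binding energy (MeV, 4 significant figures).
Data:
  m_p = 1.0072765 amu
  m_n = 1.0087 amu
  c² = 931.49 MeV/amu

334.4 MeV

With 19 protons and 20 neutrons (A = 39):
Total constituent mass: 19 × 1.0072765 + 20 × 1.0087 = 39.3122535 amu
Mass defect Δm = 39.3122535 − 38.95328 = 0.3589735 amu
Converting to energy: 0.3589735 amu × 931.49 MeV/amu = 334.380 MeV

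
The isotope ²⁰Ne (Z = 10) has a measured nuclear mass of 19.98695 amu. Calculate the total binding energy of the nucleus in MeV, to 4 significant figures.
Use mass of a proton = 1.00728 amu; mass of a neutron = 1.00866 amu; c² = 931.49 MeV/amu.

160.6 MeV

Σm = 10·m_p + 10·m_n = 10.07280 + 10.08660 = 20.15940 amu
Mass defect Δm = 20.15940 − 19.98695 = 0.17245 amu
E_B = 0.17245 × 931.49 = 160.635 MeV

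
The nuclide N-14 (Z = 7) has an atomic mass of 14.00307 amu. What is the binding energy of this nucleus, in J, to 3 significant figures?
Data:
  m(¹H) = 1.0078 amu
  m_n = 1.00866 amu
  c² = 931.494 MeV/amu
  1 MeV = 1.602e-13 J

1.67e-11 J

Σm = 7·m(¹H) + 7·m_n = 7.0546 + 7.06062 = 14.11522 amu
Δm = 14.11522 − 14.00307 = 0.11215 amu
E_B = 0.11215 × 931.494 = 104.467 MeV
In joules: 104.467 MeV × 1.602e-13 J/MeV = 1.6736e-11 J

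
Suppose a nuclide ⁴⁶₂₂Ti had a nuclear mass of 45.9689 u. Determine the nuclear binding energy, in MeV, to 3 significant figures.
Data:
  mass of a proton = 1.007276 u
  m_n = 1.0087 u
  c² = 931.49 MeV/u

With 22 protons and 24 neutrons (A = 46):
Σm = 22·m_p + 24·m_n = 22.160072 + 24.2088 = 46.368872 u
Δm = 46.368872 − 45.9689 = 0.399972 u
Converting to energy: 0.399972 u × 931.49 MeV/u = 372.570 MeV

373 MeV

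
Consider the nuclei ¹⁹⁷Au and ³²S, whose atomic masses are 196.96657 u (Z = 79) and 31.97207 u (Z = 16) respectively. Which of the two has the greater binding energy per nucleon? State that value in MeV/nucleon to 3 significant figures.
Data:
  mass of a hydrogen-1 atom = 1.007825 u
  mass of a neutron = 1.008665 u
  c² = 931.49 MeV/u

¹⁹⁷Au: Σm = 79(1.007825) + 118(1.008665) = 198.640645 u; Δm = 1.674075 u; E_B = 1559.4 MeV; E_B/A = 7.916 MeV
³²S: Σm = 16(1.007825) + 16(1.008665) = 32.263840 u; Δm = 0.291770 u; E_B = 271.78 MeV; E_B/A = 8.493 MeV
³²S has the higher binding energy per nucleon, so it is the more tightly bound nucleus.

³²S; 8.49 MeV/nucleon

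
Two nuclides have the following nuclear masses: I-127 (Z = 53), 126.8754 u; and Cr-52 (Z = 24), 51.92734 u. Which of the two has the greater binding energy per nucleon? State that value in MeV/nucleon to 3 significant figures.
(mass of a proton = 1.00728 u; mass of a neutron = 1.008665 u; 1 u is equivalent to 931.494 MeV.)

I-127: Σm = 53(1.00728) + 74(1.008665) = 128.027050 u; Δm = 1.151650 u; E_B = 1072.8 MeV; E_B/A = 8.447 MeV
Cr-52: Σm = 24(1.00728) + 28(1.008665) = 52.417340 u; Δm = 0.490000 u; E_B = 456.43 MeV; E_B/A = 8.778 MeV
Cr-52 has the higher binding energy per nucleon, so it is the more tightly bound nucleus.

Cr-52; 8.78 MeV/nucleon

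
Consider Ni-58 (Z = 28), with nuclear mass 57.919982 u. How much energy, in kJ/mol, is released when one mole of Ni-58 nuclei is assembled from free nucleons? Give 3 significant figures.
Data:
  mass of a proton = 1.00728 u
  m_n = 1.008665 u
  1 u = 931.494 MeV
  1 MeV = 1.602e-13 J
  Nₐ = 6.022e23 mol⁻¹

4.89e+10 kJ/mol

The nucleus contains 28 protons and 58 − 28 = 30 neutrons.
Σm = 28·m_p + 30·m_n = 28.20384 + 30.259950 = 58.463790 u
Mass defect Δm = 58.463790 − 57.919982 = 0.543808 u
E_B = 0.543808 × 931.494 = 506.554 MeV
Per nucleus in joules: 506.554 MeV × 1.602e-13 J/MeV = 8.1150e-11 J
Per mole: 8.1150e-11 J × 6.022e23 mol⁻¹ = 4.8869e+13 J/mol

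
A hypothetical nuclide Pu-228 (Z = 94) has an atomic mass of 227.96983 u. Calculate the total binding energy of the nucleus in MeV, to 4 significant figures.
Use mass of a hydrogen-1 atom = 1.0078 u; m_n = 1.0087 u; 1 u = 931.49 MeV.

Z = 94, so N = A − Z = 228 − 94 = 134.
Σm = 94·m(¹H) + 134·m_n = 94.7332 + 135.1658 = 229.8990 u
Mass defect Δm = 229.8990 − 227.96983 = 1.92917 u
Converting to energy: 1.92917 u × 931.49 MeV/u = 1797.00 MeV

1797 MeV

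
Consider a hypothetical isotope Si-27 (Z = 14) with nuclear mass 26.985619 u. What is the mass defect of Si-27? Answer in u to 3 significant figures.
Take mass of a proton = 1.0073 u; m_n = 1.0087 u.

The nucleus contains 14 protons and 27 − 14 = 13 neutrons.
Total constituent mass: 14 × 1.0073 + 13 × 1.0087 = 27.2153 u
The mass defect is 27.2153 − 26.985619 = 0.229681 u.

0.230 u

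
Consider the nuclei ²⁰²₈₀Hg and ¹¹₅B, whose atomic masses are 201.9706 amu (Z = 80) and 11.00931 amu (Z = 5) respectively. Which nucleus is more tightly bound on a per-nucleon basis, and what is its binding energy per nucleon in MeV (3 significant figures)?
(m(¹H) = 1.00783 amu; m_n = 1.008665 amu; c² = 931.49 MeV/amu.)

²⁰²₈₀Hg; 7.90 MeV/nucleon

²⁰²₈₀Hg: Σm = 80(1.00783) + 122(1.008665) = 203.683530 amu; Δm = 1.712930 amu; E_B = 1595.6 MeV; E_B/A = 7.899 MeV
¹¹₅B: Σm = 5(1.00783) + 6(1.008665) = 11.091140 amu; Δm = 0.081830 amu; E_B = 76.224 MeV; E_B/A = 6.929 MeV
²⁰²₈₀Hg has the higher binding energy per nucleon, so it is the more tightly bound nucleus.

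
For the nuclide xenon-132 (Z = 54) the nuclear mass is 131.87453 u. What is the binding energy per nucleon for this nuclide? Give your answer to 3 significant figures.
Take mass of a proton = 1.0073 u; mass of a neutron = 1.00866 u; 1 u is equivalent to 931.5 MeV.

8.43 MeV/nucleon

Total constituent mass: 54 × 1.0073 + 78 × 1.00866 = 133.06968 u
Δm = 133.06968 − 131.87453 = 1.19515 u
E_B = 1.19515 × 931.5 = 1113.28 MeV
BE/A = 1113.28 MeV / 132 = 8.434 MeV/nucleon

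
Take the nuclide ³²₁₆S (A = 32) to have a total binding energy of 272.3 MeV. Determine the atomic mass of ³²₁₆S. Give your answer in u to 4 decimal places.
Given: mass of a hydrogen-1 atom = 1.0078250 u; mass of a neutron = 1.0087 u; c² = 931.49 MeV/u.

Mass defect = 272.3 MeV / (931.49 MeV/u) = 0.292327 u
Constituent mass = 16(1.0078250) + 16(1.0087) = 32.2644000 u
Atomic mass = 32.2644000 − 0.292327 = 31.9720730 u ≈ 31.9721 u (to 4 decimal places)

31.9721 u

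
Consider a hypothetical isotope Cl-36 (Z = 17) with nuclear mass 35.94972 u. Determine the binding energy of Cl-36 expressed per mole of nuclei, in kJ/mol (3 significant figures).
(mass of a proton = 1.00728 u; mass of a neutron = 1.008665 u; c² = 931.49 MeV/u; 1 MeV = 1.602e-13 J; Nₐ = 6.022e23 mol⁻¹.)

With 17 protons and 19 neutrons (A = 36):
Total constituent mass: 17 × 1.00728 + 19 × 1.008665 = 36.288395 u
The mass defect is 36.288395 − 35.94972 = 0.338675 u.
Binding energy = Δm·c² = 0.338675 × 931.49 MeV/u = 315.472 MeV
Per nucleus in joules: 315.472 MeV × 1.602e-13 J/MeV = 5.0539e-11 J
Per mole: 5.0539e-11 J × 6.022e23 mol⁻¹ = 3.0435e+13 J/mol

3.04e+10 kJ/mol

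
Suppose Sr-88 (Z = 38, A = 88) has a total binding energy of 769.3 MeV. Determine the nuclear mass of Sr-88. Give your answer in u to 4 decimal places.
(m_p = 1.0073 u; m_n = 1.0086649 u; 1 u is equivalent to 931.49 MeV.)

87.8848 u

Mass defect = 769.3 MeV / (931.49 MeV/u) = 0.825881 u
Constituent mass = 38(1.0073) + 50(1.0086649) = 88.7106450 u
Nuclear mass = 88.7106450 − 0.825881 = 87.8847640 u ≈ 87.8848 u (to 4 decimal places)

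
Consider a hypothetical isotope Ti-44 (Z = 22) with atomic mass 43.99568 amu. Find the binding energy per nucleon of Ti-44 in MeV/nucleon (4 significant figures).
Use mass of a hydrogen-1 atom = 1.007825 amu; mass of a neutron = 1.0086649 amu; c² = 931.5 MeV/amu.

7.772 MeV/nucleon

Z = 22, so N = A − Z = 44 − 22 = 22.
Σm = 22·m(¹H) + 22·m_n = 22.172150 + 22.1906278 = 44.3627778 amu
The mass defect is 44.3627778 − 43.99568 = 0.3670978 amu.
Converting to energy: 0.3670978 amu × 931.5 MeV/amu = 341.952 MeV
BE/A = 341.952 MeV / 44 = 7.772 MeV/nucleon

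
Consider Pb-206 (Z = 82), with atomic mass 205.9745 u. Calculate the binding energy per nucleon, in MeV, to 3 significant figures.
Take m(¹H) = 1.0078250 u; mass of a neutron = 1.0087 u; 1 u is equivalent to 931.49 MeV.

Z = 82, so N = A − Z = 206 − 82 = 124.
Mass of separated nucleons = 82(1.0078250) + 124(1.0087) = 82.6416500 + 125.0788 = 207.7204500 u
The mass defect is 207.7204500 − 205.9745 = 1.7459500 u.
E_B = 1.7459500 × 931.49 = 1626.33 MeV
Per nucleon: 1626.33 / 206 = 7.8948 MeV

7.89 MeV/nucleon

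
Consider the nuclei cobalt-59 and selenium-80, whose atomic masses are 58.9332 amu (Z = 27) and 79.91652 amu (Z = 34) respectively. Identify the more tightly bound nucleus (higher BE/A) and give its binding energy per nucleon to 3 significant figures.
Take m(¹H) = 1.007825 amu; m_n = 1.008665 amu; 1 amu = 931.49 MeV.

cobalt-59; 8.77 MeV/nucleon

cobalt-59: Σm = 27(1.007825) + 32(1.008665) = 59.488555 amu; Δm = 0.555355 amu; E_B = 517.31 MeV; E_B/A = 8.768 MeV
selenium-80: Σm = 34(1.007825) + 46(1.008665) = 80.664640 amu; Δm = 0.748120 amu; E_B = 696.87 MeV; E_B/A = 8.711 MeV
cobalt-59 has the higher binding energy per nucleon, so it is the more tightly bound nucleus.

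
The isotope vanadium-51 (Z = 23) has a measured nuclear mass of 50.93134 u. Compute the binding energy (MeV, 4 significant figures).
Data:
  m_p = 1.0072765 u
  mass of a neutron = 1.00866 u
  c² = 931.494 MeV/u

Total constituent mass: 23 × 1.0072765 + 28 × 1.00866 = 51.4098395 u
Δm = 51.4098395 − 50.93134 = 0.4784995 u
E_B = 0.4784995 × 931.494 = 445.719 MeV

445.7 MeV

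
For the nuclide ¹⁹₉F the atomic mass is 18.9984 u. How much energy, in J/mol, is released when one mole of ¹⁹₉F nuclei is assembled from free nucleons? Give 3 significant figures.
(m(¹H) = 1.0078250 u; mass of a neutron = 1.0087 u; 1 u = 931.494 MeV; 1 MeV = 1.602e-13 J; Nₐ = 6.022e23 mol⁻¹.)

Σm = 9·m(¹H) + 10·m_n = 9.0704250 + 10.0870 = 19.1574250 u
The mass defect is 19.1574250 − 18.9984 = 0.1590250 u.
E_B = 0.1590250 × 931.494 = 148.131 MeV
Per nucleus in joules: 148.131 MeV × 1.602e-13 J/MeV = 2.3731e-11 J
Per mole: 2.3731e-11 J × 6.022e23 mol⁻¹ = 1.4291e+13 J/mol

1.43e+13 J/mol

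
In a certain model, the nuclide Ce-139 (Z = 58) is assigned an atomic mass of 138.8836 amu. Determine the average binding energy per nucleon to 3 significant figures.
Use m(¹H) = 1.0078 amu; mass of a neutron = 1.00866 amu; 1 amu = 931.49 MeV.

8.51 MeV/nucleon

Σm = 58·m(¹H) + 81·m_n = 58.4524 + 81.70146 = 140.15386 amu
The mass defect is 140.15386 − 138.8836 = 1.27026 amu.
Binding energy = Δm·c² = 1.27026 × 931.49 MeV/amu = 1183.23 MeV
Per nucleon: 1183.23 / 139 = 8.512 MeV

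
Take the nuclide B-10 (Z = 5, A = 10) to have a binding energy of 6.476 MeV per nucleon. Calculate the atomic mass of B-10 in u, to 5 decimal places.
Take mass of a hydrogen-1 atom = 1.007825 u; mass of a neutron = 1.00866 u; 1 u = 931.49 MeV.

Total binding energy = 10 × 6.476 = 64.760 MeV
Mass defect = 64.760 MeV / (931.49 MeV/u) = 0.0695230 u
Constituent mass = 5(1.007825) + 5(1.00866) = 10.082425 u
Atomic mass = 10.082425 − 0.0695230 = 10.0129020 u ≈ 10.01290 u (to 5 decimal places)

10.01290 u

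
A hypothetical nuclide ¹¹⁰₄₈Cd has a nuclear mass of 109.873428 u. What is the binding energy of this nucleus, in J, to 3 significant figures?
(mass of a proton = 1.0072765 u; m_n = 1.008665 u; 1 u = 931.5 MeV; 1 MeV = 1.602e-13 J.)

The nucleus contains 48 protons and 110 − 48 = 62 neutrons.
Σm = 48·m_p + 62·m_n = 48.3492720 + 62.537230 = 110.8865020 u
Mass defect Δm = 110.8865020 − 109.873428 = 1.0130740 u
E_B = 1.0130740 × 931.5 = 943.678 MeV
In joules: 943.678 MeV × 1.602e-13 J/MeV = 1.5118e-10 J

1.51e-10 J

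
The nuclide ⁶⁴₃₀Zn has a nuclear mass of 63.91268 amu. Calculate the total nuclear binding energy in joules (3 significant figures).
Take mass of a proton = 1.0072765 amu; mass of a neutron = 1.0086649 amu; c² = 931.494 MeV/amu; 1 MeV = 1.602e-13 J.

8.96e-11 J

With 30 protons and 34 neutrons (A = 64):
Σm = 30·m_p + 34·m_n = 30.2182950 + 34.2946066 = 64.5129016 amu
Mass defect Δm = 64.5129016 − 63.91268 = 0.6002216 amu
Converting to energy: 0.6002216 amu × 931.494 MeV/amu = 559.103 MeV
In joules: 559.103 MeV × 1.602e-13 J/MeV = 8.9568e-11 J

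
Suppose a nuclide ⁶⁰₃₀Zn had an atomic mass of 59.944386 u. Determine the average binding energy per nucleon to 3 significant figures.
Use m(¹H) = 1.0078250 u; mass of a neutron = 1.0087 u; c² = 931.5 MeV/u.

The nucleus contains 30 protons and 60 − 30 = 30 neutrons.
Σm = 30·m(¹H) + 30·m_n = 30.2347500 + 30.2610 = 60.4957500 u
The mass defect is 60.4957500 − 59.944386 = 0.5513640 u.
Binding energy = Δm·c² = 0.5513640 × 931.5 MeV/u = 513.596 MeV
Per nucleon: 513.596 / 60 = 8.560 MeV

8.56 MeV/nucleon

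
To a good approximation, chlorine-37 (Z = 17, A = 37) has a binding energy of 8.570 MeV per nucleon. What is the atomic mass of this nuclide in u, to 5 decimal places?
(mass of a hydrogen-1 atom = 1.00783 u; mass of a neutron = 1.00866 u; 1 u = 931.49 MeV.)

36.96590 u

Total binding energy = 37 × 8.570 = 317.090 MeV
Mass defect = 317.090 MeV / (931.49 MeV/u) = 0.3404116 u
Constituent mass = 17(1.00783) + 20(1.00866) = 37.30631 u
Atomic mass = 37.30631 − 0.3404116 = 36.9658984 u ≈ 36.96590 u (to 5 decimal places)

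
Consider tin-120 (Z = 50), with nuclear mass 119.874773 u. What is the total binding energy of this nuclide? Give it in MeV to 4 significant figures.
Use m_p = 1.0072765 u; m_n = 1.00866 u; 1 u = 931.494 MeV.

1020 MeV

Total constituent mass: 50 × 1.0072765 + 70 × 1.00866 = 120.9700250 u
Δm = 120.9700250 − 119.874773 = 1.0952520 u
Converting to energy: 1.0952520 u × 931.494 MeV/u = 1020.22 MeV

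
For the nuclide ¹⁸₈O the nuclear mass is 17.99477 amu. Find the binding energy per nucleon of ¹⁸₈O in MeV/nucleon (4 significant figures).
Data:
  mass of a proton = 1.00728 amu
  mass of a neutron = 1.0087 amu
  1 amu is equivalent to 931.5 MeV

The nucleus contains 8 protons and 18 − 8 = 10 neutrons.
Σm = 8·m_p + 10·m_n = 8.05824 + 10.0870 = 18.14524 amu
The mass defect is 18.14524 − 17.99477 = 0.15047 amu.
Converting to energy: 0.15047 amu × 931.5 MeV/amu = 140.163 MeV
Dividing by A = 18 gives 7.787 MeV per nucleon.

7.787 MeV/nucleon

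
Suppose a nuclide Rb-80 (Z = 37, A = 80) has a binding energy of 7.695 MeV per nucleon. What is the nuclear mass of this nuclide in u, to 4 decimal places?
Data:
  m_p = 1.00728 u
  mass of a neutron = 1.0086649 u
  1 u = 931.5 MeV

Total binding energy = 80 × 7.695 = 615.600 MeV
Mass defect = 615.600 MeV / (931.5 MeV/u) = 0.660870 u
Constituent mass = 37(1.00728) + 43(1.0086649) = 80.6419507 u
Nuclear mass = 80.6419507 − 0.660870 = 79.9810807 u ≈ 79.9811 u (to 4 decimal places)

79.9811 u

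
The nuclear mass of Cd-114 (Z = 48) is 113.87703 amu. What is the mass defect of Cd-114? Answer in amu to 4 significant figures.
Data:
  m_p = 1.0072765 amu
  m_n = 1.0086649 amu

1.044 amu

Z = 48, so N = A − Z = 114 − 48 = 66.
Total constituent mass: 48 × 1.0072765 + 66 × 1.0086649 = 114.9211554 amu
Mass defect Δm = 114.9211554 − 113.87703 = 1.0441254 amu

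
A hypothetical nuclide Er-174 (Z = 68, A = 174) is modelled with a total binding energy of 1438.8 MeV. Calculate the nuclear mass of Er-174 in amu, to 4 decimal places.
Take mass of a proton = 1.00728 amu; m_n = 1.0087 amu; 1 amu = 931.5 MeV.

Mass defect = 1438.8 MeV / (931.5 MeV/amu) = 1.544605 amu
Constituent mass = 68(1.00728) + 106(1.0087) = 175.41724 amu
Nuclear mass = 175.41724 − 1.544605 = 173.872635 amu ≈ 173.8726 amu (to 4 decimal places)

173.8726 amu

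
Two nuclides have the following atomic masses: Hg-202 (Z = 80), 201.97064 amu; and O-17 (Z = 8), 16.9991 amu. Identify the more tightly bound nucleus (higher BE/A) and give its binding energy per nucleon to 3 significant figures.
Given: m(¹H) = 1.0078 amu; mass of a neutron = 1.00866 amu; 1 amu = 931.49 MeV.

Hg-202: Σm = 80(1.0078) + 122(1.00866) = 203.68052 amu; Δm = 1.70988 amu; E_B = 1592.736 MeV; E_B/A = 7.8848 MeV
O-17: Σm = 8(1.0078) + 9(1.00866) = 17.14034 amu; Δm = 0.14124 amu; E_B = 131.56 MeV; E_B/A = 7.739 MeV
Hg-202 has the higher binding energy per nucleon, so it is the more tightly bound nucleus.

Hg-202; 7.88 MeV/nucleon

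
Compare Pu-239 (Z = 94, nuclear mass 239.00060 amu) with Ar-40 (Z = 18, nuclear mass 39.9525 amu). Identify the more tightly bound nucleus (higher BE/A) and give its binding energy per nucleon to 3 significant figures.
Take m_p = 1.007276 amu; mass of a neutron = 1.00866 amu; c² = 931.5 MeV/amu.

Pu-239: Σm = 94(1.007276) + 145(1.00866) = 240.939644 amu; Δm = 1.939044 amu; E_B = 1806.2 MeV; E_B/A = 7.557 MeV
Ar-40: Σm = 18(1.007276) + 22(1.00866) = 40.321488 amu; Δm = 0.368988 amu; E_B = 343.71 MeV; E_B/A = 8.593 MeV
Ar-40 has the higher binding energy per nucleon, so it is the more tightly bound nucleus.

Ar-40; 8.59 MeV/nucleon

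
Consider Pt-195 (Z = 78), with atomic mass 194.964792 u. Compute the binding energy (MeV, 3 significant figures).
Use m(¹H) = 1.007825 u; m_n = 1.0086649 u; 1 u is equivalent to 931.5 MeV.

With 78 protons and 117 neutrons (A = 195):
Total constituent mass: 78 × 1.007825 + 117 × 1.0086649 = 196.6241433 u
The mass defect is 196.6241433 − 194.964792 = 1.6593513 u.
E_B = 1.6593513 × 931.5 = 1545.69 MeV

1550 MeV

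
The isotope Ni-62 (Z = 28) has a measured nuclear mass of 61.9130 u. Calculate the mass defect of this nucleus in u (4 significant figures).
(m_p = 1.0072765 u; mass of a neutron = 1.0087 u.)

With 28 protons and 34 neutrons (A = 62):
Σm = 28·m_p + 34·m_n = 28.2037420 + 34.2958 = 62.4995420 u
Mass defect Δm = 62.4995420 − 61.9130 = 0.5865420 u

0.5865 u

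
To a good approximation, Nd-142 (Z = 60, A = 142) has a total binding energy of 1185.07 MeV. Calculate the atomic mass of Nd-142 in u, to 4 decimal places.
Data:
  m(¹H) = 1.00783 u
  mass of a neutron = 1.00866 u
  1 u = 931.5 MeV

Mass defect = 1185.07 MeV / (931.5 MeV/u) = 1.272217 u
Constituent mass = 60(1.00783) + 82(1.00866) = 143.17992 u
Atomic mass = 143.17992 − 1.272217 = 141.907703 u ≈ 141.9077 u (to 4 decimal places)

141.9077 u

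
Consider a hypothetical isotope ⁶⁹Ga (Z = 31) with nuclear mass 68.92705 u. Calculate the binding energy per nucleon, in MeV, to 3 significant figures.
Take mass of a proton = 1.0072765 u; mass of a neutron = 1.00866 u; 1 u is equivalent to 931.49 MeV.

Z = 31, so N = A − Z = 69 − 31 = 38.
Σm = 31·m_p + 38·m_n = 31.2255715 + 38.32908 = 69.5546515 u
The mass defect is 69.5546515 − 68.92705 = 0.6276015 u.
E_B = 0.6276015 × 931.49 = 584.605 MeV
BE/A = 584.605 MeV / 69 = 8.473 MeV/nucleon

8.47 MeV/nucleon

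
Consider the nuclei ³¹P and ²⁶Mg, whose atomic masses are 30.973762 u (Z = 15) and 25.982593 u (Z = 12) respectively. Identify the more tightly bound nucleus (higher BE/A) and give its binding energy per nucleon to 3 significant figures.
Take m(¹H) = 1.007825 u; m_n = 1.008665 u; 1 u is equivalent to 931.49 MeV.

³¹P: Σm = 15(1.007825) + 16(1.008665) = 31.256015 u; Δm = 0.282253 u; E_B = 262.92 MeV; E_B/A = 8.481 MeV
²⁶Mg: Σm = 12(1.007825) + 14(1.008665) = 26.215210 u; Δm = 0.232617 u; E_B = 216.68 MeV; E_B/A = 8.334 MeV
³¹P has the higher binding energy per nucleon, so it is the more tightly bound nucleus.

³¹P; 8.48 MeV/nucleon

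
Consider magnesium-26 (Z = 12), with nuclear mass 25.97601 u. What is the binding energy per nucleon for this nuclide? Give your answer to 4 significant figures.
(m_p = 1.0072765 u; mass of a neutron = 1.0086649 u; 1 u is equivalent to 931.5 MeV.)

Z = 12, so N = A − Z = 26 − 12 = 14.
Mass of separated nucleons = 12(1.0072765) + 14(1.0086649) = 12.0873180 + 14.1213086 = 26.2086266 u
Δm = 26.2086266 − 25.97601 = 0.2326166 u
Binding energy = Δm·c² = 0.2326166 × 931.5 MeV/u = 216.682 MeV
BE/A = 216.682 MeV / 26 = 8.334 MeV/nucleon

8.334 MeV/nucleon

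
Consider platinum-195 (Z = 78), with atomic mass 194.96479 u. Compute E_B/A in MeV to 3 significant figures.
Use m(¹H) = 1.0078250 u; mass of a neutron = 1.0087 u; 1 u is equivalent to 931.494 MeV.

7.95 MeV/nucleon

The nucleus contains 78 protons and 195 − 78 = 117 neutrons.
Σm = 78·m(¹H) + 117·m_n = 78.6103500 + 118.0179 = 196.6282500 u
Mass defect Δm = 196.6282500 − 194.96479 = 1.6634600 u
Converting to energy: 1.6634600 u × 931.494 MeV/u = 1549.50 MeV
Per nucleon: 1549.50 / 195 = 7.946 MeV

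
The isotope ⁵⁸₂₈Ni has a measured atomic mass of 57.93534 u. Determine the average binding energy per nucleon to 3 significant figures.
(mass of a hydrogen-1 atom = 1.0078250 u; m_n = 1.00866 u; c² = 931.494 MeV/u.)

8.73 MeV/nucleon

The nucleus contains 28 protons and 58 − 28 = 30 neutrons.
Total constituent mass: 28 × 1.0078250 + 30 × 1.00866 = 58.4789000 u
The mass defect is 58.4789000 − 57.93534 = 0.5435600 u.
Converting to energy: 0.5435600 u × 931.494 MeV/u = 506.323 MeV
BE/A = 506.323 MeV / 58 = 8.730 MeV/nucleon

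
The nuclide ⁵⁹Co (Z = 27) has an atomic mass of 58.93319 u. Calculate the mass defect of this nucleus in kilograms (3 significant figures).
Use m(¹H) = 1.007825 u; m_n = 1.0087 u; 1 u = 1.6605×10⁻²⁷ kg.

The nucleus contains 27 protons and 59 − 27 = 32 neutrons.
Total constituent mass: 27 × 1.007825 + 32 × 1.0087 = 59.489675 u
The mass defect is 59.489675 − 58.93319 = 0.556485 u.
In SI units: 0.556485 u × 1.6605×10⁻²⁷ kg/u = 9.2404e-28 kg

9.24e-28 kg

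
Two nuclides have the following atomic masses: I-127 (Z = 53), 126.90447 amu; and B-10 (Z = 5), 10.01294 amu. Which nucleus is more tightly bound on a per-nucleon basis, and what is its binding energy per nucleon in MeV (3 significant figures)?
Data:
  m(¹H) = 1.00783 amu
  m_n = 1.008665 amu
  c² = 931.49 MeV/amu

I-127; 8.45 MeV/nucleon

I-127: Σm = 53(1.00783) + 74(1.008665) = 128.056200 amu; Δm = 1.151730 amu; E_B = 1072.8 MeV; E_B/A = 8.447 MeV
B-10: Σm = 5(1.00783) + 5(1.008665) = 10.082475 amu; Δm = 0.069535 amu; E_B = 64.771 MeV; E_B/A = 6.477 MeV
I-127 has the higher binding energy per nucleon, so it is the more tightly bound nucleus.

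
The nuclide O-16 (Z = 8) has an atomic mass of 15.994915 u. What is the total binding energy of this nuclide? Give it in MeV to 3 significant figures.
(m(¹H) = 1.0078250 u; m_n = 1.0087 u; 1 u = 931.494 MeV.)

The nucleus contains 8 protons and 16 − 8 = 8 neutrons.
Mass of separated nucleons = 8(1.0078250) + 8(1.0087) = 8.0626000 + 8.0696 = 16.1322000 u
Δm = 16.1322000 − 15.994915 = 0.1372850 u
E_B = 0.1372850 × 931.494 = 127.880 MeV

128 MeV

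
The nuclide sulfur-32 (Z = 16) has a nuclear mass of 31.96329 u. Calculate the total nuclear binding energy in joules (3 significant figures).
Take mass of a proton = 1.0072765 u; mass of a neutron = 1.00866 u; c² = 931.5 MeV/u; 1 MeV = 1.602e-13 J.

4.35e-11 J

The nucleus contains 16 protons and 32 − 16 = 16 neutrons.
Σm = 16·m_p + 16·m_n = 16.1164240 + 16.13856 = 32.2549840 u
Δm = 32.2549840 − 31.96329 = 0.2916940 u
Converting to energy: 0.2916940 u × 931.5 MeV/u = 271.713 MeV
In joules: 271.713 MeV × 1.602e-13 J/MeV = 4.3528e-11 J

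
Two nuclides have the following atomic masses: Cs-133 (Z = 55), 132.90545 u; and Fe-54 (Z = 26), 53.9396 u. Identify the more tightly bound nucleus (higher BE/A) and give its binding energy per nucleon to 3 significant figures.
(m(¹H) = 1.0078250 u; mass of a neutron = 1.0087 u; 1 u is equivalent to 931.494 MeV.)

Cs-133: Σm = 55(1.0078250) + 78(1.0087) = 134.1089750 u; Δm = 1.2035250 u; E_B = 1121.1 MeV; E_B/A = 8.429 MeV
Fe-54: Σm = 26(1.0078250) + 28(1.0087) = 54.4470500 u; Δm = 0.5074500 u; E_B = 472.687 MeV; E_B/A = 8.753 MeV
Fe-54 has the higher binding energy per nucleon, so it is the more tightly bound nucleus.

Fe-54; 8.75 MeV/nucleon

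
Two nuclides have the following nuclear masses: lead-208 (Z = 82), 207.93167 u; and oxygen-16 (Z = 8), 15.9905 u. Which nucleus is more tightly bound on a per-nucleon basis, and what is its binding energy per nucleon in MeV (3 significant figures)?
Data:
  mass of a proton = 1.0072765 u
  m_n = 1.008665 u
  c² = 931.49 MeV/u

lead-208: Σm = 82(1.0072765) + 126(1.008665) = 209.6884630 u; Δm = 1.7567930 u; E_B = 1636.4 MeV; E_B/A = 7.867 MeV
oxygen-16: Σm = 8(1.0072765) + 8(1.008665) = 16.1275320 u; Δm = 0.1370320 u; E_B = 127.64 MeV; E_B/A = 7.978 MeV
oxygen-16 has the higher binding energy per nucleon, so it is the more tightly bound nucleus.

oxygen-16; 7.98 MeV/nucleon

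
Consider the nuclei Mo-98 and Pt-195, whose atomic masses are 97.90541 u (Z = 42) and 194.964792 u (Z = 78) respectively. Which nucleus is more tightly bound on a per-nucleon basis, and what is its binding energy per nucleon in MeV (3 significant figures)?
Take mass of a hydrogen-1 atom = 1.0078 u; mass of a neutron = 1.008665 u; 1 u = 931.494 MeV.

Mo-98; 8.63 MeV/nucleon

Mo-98: Σm = 42(1.0078) + 56(1.008665) = 98.812840 u; Δm = 0.907430 u; E_B = 845.27 MeV; E_B/A = 8.625 MeV
Pt-195: Σm = 78(1.0078) + 117(1.008665) = 196.622205 u; Δm = 1.657413 u; E_B = 1543.9 MeV; E_B/A = 7.917 MeV
Mo-98 has the higher binding energy per nucleon, so it is the more tightly bound nucleus.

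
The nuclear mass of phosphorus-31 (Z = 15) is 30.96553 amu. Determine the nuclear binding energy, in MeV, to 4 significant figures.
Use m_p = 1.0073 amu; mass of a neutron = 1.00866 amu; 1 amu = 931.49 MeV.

263.2 MeV

Total constituent mass: 15 × 1.0073 + 16 × 1.00866 = 31.24806 amu
The mass defect is 31.24806 − 30.96553 = 0.28253 amu.
E_B = 0.28253 × 931.49 = 263.174 MeV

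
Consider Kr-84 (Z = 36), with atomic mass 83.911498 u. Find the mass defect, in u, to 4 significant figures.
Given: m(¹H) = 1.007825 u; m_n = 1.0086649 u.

Σm = 36·m(¹H) + 48·m_n = 36.281700 + 48.4159152 = 84.6976152 u
The mass defect is 84.6976152 − 83.911498 = 0.7861172 u.

0.7861 u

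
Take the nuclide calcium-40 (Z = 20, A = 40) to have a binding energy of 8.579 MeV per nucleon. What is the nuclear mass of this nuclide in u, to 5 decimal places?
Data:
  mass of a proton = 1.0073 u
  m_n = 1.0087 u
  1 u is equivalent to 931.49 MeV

39.95160 u

Total binding energy = 40 × 8.579 = 343.160 MeV
Mass defect = 343.160 MeV / (931.49 MeV/u) = 0.3683990 u
Constituent mass = 20(1.0073) + 20(1.0087) = 40.3200 u
Nuclear mass = 40.3200 − 0.3683990 = 39.9516010 u ≈ 39.95160 u (to 5 decimal places)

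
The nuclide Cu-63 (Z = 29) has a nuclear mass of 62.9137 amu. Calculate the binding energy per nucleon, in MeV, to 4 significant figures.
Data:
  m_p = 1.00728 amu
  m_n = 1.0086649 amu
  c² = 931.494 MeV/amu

8.753 MeV/nucleon

With 29 protons and 34 neutrons (A = 63):
Total constituent mass: 29 × 1.00728 + 34 × 1.0086649 = 63.5057266 amu
Δm = 63.5057266 − 62.9137 = 0.5920266 amu
Binding energy = Δm·c² = 0.5920266 × 931.494 MeV/amu = 551.469 MeV
Per nucleon: 551.469 / 63 = 8.753 MeV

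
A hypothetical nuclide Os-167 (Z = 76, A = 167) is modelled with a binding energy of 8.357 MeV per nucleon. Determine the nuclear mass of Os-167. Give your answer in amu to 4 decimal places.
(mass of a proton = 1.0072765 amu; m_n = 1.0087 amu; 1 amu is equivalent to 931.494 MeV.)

166.8465 amu

Total binding energy = 167 × 8.357 = 1395.619 MeV
Mass defect = 1395.619 MeV / (931.494 MeV/amu) = 1.498259 amu
Constituent mass = 76(1.0072765) + 91(1.0087) = 168.3447140 amu
Nuclear mass = 168.3447140 − 1.498259 = 166.8464550 amu ≈ 166.8465 amu (to 4 decimal places)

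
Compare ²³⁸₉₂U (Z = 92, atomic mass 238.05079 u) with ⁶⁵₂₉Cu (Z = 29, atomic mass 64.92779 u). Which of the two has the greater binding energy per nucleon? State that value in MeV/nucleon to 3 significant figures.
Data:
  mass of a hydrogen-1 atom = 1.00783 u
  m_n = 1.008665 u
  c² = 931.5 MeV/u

²³⁸₉₂U: Σm = 92(1.00783) + 146(1.008665) = 239.985450 u; Δm = 1.934660 u; E_B = 1802.1 MeV; E_B/A = 7.572 MeV
⁶⁵₂₉Cu: Σm = 29(1.00783) + 36(1.008665) = 65.539010 u; Δm = 0.611220 u; E_B = 569.35 MeV; E_B/A = 8.759 MeV
⁶⁵₂₉Cu has the higher binding energy per nucleon, so it is the more tightly bound nucleus.

⁶⁵₂₉Cu; 8.76 MeV/nucleon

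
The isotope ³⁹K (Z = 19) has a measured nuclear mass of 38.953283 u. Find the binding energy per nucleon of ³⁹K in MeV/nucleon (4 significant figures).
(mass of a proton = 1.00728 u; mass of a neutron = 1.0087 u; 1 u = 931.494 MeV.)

Z = 19, so N = A − Z = 39 − 19 = 20.
Σm = 19·m_p + 20·m_n = 19.13832 + 20.1740 = 39.31232 u
Mass defect Δm = 39.31232 − 38.953283 = 0.359037 u
Converting to energy: 0.359037 u × 931.494 MeV/u = 334.441 MeV
Per nucleon: 334.441 / 39 = 8.575 MeV

8.575 MeV/nucleon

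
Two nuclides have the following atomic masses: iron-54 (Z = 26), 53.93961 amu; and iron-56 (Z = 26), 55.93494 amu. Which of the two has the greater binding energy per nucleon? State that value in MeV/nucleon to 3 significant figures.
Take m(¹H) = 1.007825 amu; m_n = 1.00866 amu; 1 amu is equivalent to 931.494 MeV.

iron-56; 8.79 MeV/nucleon

iron-54: Σm = 26(1.007825) + 28(1.00866) = 54.445930 amu; Δm = 0.506320 amu; E_B = 471.63 MeV; E_B/A = 8.734 MeV
iron-56: Σm = 26(1.007825) + 30(1.00866) = 56.463250 amu; Δm = 0.528310 amu; E_B = 492.12 MeV; E_B/A = 8.788 MeV
iron-56 has the higher binding energy per nucleon, so it is the more tightly bound nucleus.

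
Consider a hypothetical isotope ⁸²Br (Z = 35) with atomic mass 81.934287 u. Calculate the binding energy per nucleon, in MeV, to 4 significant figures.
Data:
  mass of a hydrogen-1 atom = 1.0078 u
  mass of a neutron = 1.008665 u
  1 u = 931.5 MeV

Total constituent mass: 35 × 1.0078 + 47 × 1.008665 = 82.680255 u
The mass defect is 82.680255 − 81.934287 = 0.745968 u.
Converting to energy: 0.745968 u × 931.5 MeV/u = 694.869 MeV
Per nucleon: 694.869 / 82 = 8.474 MeV

8.474 MeV/nucleon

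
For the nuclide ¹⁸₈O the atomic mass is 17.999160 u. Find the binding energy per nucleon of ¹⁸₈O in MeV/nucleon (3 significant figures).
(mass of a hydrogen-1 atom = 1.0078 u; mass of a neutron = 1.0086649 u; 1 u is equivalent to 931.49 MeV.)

Z = 8, so N = A − Z = 18 − 8 = 10.
Σm = 8·m(¹H) + 10·m_n = 8.0624 + 10.0866490 = 18.1490490 u
Mass defect Δm = 18.1490490 − 17.999160 = 0.1498890 u
Binding energy = Δm·c² = 0.1498890 × 931.49 MeV/u = 139.620 MeV
Dividing by A = 18 gives 7.757 MeV per nucleon.

7.76 MeV/nucleon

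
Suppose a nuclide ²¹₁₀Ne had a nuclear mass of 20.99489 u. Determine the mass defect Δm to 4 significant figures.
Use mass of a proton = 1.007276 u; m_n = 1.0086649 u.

Z = 10, so N = A − Z = 21 − 10 = 11.
Total constituent mass: 10 × 1.007276 + 11 × 1.0086649 = 21.1680739 u
The mass defect is 21.1680739 − 20.99489 = 0.1731839 u.

0.1732 u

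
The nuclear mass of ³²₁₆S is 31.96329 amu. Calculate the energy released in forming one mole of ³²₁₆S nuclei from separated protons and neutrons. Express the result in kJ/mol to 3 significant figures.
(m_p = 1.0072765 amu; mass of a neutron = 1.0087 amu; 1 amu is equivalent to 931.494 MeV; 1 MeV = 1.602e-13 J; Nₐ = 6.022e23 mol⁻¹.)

With 16 protons and 16 neutrons (A = 32):
Total constituent mass: 16 × 1.0072765 + 16 × 1.0087 = 32.2556240 amu
The mass defect is 32.2556240 − 31.96329 = 0.2923340 amu.
Binding energy = Δm·c² = 0.2923340 × 931.494 MeV/amu = 272.307 MeV
Per nucleus in joules: 272.307 MeV × 1.602e-13 J/MeV = 4.3624e-11 J
Per mole: 4.3624e-11 J × 6.022e23 mol⁻¹ = 2.6270e+13 J/mol

2.63e+10 kJ/mol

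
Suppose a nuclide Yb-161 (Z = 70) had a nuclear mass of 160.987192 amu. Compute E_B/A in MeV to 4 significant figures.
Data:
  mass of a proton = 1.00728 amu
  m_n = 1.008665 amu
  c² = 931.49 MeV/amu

7.585 MeV/nucleon

Z = 70, so N = A − Z = 161 − 70 = 91.
Mass of separated nucleons = 70(1.00728) + 91(1.008665) = 70.50960 + 91.788515 = 162.298115 amu
Δm = 162.298115 − 160.987192 = 1.310923 amu
E_B = 1.310923 × 931.49 = 1221.11 MeV
Dividing by A = 161 gives 7.585 MeV per nucleon.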